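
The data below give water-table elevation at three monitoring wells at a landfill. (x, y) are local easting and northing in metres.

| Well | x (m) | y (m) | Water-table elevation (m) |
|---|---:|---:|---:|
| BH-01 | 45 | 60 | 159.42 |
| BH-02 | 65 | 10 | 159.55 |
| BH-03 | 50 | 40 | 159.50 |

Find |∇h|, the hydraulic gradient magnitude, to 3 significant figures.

With h = a·x + b·y + c and BH-01 as origin, the differences give:
  20·a + (-50)·b = +0.13
  5·a + (-20)·b = +0.08
Eliminate b (×(-20) and ×(-50), subtract): -150·a = 1.400 → a = ∂h/∂x = -0.009333
Back-substitute: b = ∂h/∂y = -0.006333.
|∇h| = √(-0.009333² + -0.006333²) = 0.01128

0.0113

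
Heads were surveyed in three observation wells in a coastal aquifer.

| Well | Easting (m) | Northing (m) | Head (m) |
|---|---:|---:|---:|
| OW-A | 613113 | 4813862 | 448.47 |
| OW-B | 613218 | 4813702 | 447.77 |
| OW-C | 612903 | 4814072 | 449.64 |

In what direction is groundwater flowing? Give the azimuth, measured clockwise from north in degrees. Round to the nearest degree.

121°

Taking OW-A as reference: OW-B−OW-A = (105, -160, -0.70); OW-C−OW-A = (-210, 210, +1.17).
Determinant of the coordinate differences = 105·210 − (-210)·(-160) = -11550.
∂h/∂x = [(-0.70)·210 − (+1.17)·(-160)] / -11550 = -0.003481
∂h/∂y = [105·(+1.17) − (-210)·(-0.70)] / -11550 = +0.002091
Flow direction (−∇h) has components (+0.003481 E, -0.002091 N).
Azimuth = atan2(E, N) = atan2(+0.003481, -0.002091) = 121.0° ≈ 121°.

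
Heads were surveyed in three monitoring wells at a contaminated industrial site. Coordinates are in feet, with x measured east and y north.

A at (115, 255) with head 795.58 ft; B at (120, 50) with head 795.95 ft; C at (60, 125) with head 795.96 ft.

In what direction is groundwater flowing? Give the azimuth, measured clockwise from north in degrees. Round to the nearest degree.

053°

With h = a·x + b·y + c and A as origin, the differences give:
  5·a + (-205)·b = +0.37
  (-55)·a + (-130)·b = +0.38
Eliminate b (×(-130) and ×(-205), subtract): -11925·a = 29.800 → a = ∂h/∂x = -0.002499
Back-substitute: b = ∂h/∂y = -0.001866.
Flow direction (−∇h) has components (+0.002499 E, +0.001866 N).
Azimuth = atan2(E, N) = atan2(+0.002499, +0.001866) = 53.3° ≈ 053°.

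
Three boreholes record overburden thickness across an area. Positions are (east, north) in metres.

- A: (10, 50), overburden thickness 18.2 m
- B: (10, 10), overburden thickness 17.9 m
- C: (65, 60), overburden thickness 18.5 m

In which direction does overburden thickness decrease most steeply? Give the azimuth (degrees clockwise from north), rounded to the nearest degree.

Differences from A: to B (Δx, Δy, Δh) = (0, -40, -0.3); to C = (55, 10, +0.3).
Determinant of the coordinate differences = 0·10 − 55·(-40) = 2200.
∂d/∂x = [(-0.3)·10 − (+0.3)·(-40)] / 2200 = +0.004091
∂d/∂y = [0·(+0.3) − 55·(-0.3)] / 2200 = +0.007500
Steepest decrease is along −∇f: components (-0.004091 E, -0.007500 N).
Azimuth = atan2(-0.004091, -0.007500) = 208.6° ≈ 209°.

209°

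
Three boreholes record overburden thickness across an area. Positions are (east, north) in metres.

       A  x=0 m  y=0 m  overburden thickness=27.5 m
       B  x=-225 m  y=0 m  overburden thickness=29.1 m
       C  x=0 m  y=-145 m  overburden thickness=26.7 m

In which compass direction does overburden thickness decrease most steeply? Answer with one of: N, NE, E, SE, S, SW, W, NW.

SE

∂d/∂x = (29.1 − 27.5) / (-225 − 0) = -0.007111
∂d/∂y = (26.7 − 27.5) / (-145 − 0) = +0.005517
Steepest decrease is along −∇f = (+0.007111 E, -0.005517 N) → southeast.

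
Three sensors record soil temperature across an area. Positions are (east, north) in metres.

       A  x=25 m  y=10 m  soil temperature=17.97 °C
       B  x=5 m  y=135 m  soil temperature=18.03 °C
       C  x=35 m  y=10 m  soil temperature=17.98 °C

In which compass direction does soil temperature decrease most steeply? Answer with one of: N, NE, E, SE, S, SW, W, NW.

Taking A as reference: B−A = (-20, 125, +0.06); C−A = (10, 0, +0.01).
Determinant of the coordinate differences = (-20)·0 − 10·125 = -1250.
∂T/∂x = [(+0.06)·0 − (+0.01)·125] / -1250 = +0.001000
∂T/∂y = [(-20)·(+0.01) − 10·(+0.06)] / -1250 = +0.0006400
Steepest decrease is along −∇f = (-0.001000 E, -0.0006400 N) → southwest.

SW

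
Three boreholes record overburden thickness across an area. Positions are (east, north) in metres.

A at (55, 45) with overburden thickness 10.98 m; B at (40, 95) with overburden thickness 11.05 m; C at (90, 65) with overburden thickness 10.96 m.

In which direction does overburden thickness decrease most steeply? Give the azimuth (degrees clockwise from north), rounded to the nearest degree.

132°

With d = a·x + b·y + c and A as origin, the differences give:
  (-15)·a + 50·b = +0.07
  35·a + 20·b = -0.02
Eliminate b (×20 and ×50, subtract): -2050·a = 2.400 → a = ∂d/∂x = -0.001171
Back-substitute: b = ∂d/∂y = +0.001049.
Steepest decrease is along −∇f: components (+0.001171 E, -0.001049 N).
Azimuth = atan2(+0.001171, -0.001049) = 131.9° ≈ 132°.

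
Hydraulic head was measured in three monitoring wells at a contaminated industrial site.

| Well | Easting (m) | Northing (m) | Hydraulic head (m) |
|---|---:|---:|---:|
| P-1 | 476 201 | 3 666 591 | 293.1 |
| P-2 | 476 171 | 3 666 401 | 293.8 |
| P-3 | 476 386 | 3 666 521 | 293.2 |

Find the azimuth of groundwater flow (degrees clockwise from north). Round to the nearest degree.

013°

Taking P-1 as reference: P-2−P-1 = (-30, -190, +0.7); P-3−P-1 = (185, -70, +0.1).
Determinant of the coordinate differences = (-30)·(-70) − 185·(-190) = 37250.
∂h/∂x = [(+0.7)·(-70) − (+0.1)·(-190)] / 37250 = -0.0008054
∂h/∂y = [(-30)·(+0.1) − 185·(+0.7)] / 37250 = -0.003557
Flow direction (−∇h) has components (+0.0008054 E, +0.003557 N).
Azimuth = atan2(E, N) = atan2(+0.0008054, +0.003557) = 12.8° ≈ 013°.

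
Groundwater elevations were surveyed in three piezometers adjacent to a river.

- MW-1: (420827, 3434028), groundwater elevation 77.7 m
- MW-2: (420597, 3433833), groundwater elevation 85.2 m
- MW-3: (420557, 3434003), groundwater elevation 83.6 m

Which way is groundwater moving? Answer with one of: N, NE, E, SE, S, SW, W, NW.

NE

Differences from MW-1: to MW-2 (Δx, Δy, Δh) = (-230, -195, +7.5); to MW-3 = (-270, -25, +5.9).
Determinant of the coordinate differences = (-230)·(-25) − (-270)·(-195) = -46900.
∂h/∂x = [(+7.5)·(-25) − (+5.9)·(-195)] / -46900 = -0.02053
∂h/∂y = [(-230)·(+5.9) − (-270)·(+7.5)] / -46900 = -0.01424
Flow = −∇h = (+0.02053 east, +0.01424 north), which points northeast.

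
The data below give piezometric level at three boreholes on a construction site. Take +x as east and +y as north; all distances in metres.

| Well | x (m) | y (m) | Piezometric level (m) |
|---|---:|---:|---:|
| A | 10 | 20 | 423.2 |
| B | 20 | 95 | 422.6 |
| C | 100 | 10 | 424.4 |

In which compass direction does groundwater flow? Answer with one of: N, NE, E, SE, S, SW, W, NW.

NW

Taking A as reference: B−A = (10, 75, -0.6); C−A = (90, -10, +1.2).
Solve a·Δx + b·Δy = Δh: det = 10·(-10) − 90·75 = -6850.
∂h/∂x = [(-0.6)·(-10) − (+1.2)·75] / -6850 = +0.01226
∂h/∂y = [10·(+1.2) − 90·(-0.6)] / -6850 = -0.009635
Flow = −∇h = (-0.01226 east, +0.009635 north), which points northwest.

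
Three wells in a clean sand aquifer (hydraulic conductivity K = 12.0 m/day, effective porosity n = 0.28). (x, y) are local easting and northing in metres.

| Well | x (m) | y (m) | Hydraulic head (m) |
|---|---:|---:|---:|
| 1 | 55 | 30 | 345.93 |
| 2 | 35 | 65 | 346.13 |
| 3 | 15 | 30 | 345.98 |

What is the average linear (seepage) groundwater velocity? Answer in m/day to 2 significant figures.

0.22 m/day

With h = a·x + b·y + c and 1 as origin, the differences give:
  (-20)·a + 35·b = +0.20
  (-40)·a + 0·b = +0.05
Eliminate b (×0 and ×35, subtract): 1400·a = -1.750 → a = ∂h/∂x = -0.001250
Back-substitute: b = ∂h/∂y = +0.005000.
|∇h| = √(-0.001250² + 0.005000²) = 0.005154
Seepage velocity v = K·i/n = 12.0 × 0.005154 / 0.28 = 0.2209 m/day.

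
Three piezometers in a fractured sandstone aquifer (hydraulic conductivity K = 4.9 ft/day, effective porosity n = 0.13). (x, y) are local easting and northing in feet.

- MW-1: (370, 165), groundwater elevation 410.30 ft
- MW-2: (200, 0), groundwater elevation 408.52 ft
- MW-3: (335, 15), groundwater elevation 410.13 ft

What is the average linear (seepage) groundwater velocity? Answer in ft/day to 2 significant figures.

0.46 ft/day

Differences from MW-1: to MW-2 (Δx, Δy, Δh) = (-170, -165, -1.78); to MW-3 = (-35, -150, -0.17).
Determinant of the coordinate differences = (-170)·(-150) − (-35)·(-165) = 19725.
∂h/∂x = [(-1.78)·(-150) − (-0.17)·(-165)] / 19725 = +0.01211
∂h/∂y = [(-170)·(-0.17) − (-35)·(-1.78)] / 19725 = -0.001693
|∇h| = √(0.01211² + -0.001693²) = 0.01223
Seepage velocity v = K·i/n = 4.9 × 0.01223 / 0.13 = 0.461 ft/day.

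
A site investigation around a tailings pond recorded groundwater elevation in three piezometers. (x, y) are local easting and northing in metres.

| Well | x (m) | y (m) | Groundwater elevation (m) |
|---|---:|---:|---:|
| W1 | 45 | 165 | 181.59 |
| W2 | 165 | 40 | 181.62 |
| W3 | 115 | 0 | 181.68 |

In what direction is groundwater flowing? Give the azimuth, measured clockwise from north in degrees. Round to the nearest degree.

036°

With h = a·x + b·y + c and W1 as origin, the differences give:
  120·a + (-125)·b = +0.03
  70·a + (-165)·b = +0.09
Eliminate b (×(-165) and ×(-125), subtract): -11050·a = 6.300 → a = ∂h/∂x = -0.0005701
Back-substitute: b = ∂h/∂y = -0.0007873.
Flow direction (−∇h) has components (+0.0005701 E, +0.0007873 N).
Azimuth = atan2(E, N) = atan2(+0.0005701, +0.0007873) = 35.9° ≈ 036°.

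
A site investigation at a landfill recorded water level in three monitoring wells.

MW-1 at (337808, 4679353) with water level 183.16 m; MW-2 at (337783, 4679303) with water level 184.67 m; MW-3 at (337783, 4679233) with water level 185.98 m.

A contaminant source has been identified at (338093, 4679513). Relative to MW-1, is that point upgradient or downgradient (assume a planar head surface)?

Differences from MW-1: to MW-2 (Δx, Δy, Δh) = (-25, -50, +1.51); to MW-3 = (-25, -120, +2.82).
Determinant of the coordinate differences = (-25)·(-120) − (-25)·(-50) = 1750.
∂h/∂x = [(+1.51)·(-120) − (+2.82)·(-50)] / 1750 = -0.02297
∂h/∂y = [(-25)·(+2.82) − (-25)·(+1.51)] / 1750 = -0.01871
Head at (338093, 4679513) = 183.16 + (-0.02297)·(285) + (-0.01871)·(160) = 173.62 m.
That is lower than the 183.16 m at MW-1, so the point is downgradient.

downgradient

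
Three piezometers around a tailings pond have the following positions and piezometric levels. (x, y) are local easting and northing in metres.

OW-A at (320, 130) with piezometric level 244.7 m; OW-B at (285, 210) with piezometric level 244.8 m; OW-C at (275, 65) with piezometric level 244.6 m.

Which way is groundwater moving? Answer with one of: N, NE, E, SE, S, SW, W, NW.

S

Differences from OW-A: to OW-B (Δx, Δy, Δh) = (-35, 80, +0.1); to OW-C = (-45, -65, -0.1).
Solve a·Δx + b·Δy = Δh: det = (-35)·(-65) − (-45)·80 = 5875.
∂h/∂x = [(+0.1)·(-65) − (-0.1)·80] / 5875 = +0.0002553
∂h/∂y = [(-35)·(-0.1) − (-45)·(+0.1)] / 5875 = +0.001362
Flow = −∇h = (-0.0002553 east, -0.001362 north), which points south.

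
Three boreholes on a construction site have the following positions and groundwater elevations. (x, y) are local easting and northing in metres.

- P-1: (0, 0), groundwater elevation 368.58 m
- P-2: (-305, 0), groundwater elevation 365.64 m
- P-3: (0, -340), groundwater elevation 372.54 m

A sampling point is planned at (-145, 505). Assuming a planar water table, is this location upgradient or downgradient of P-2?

∂h/∂x = (365.64 − 368.58) / (-305 − 0) = +0.009639
∂h/∂y = (372.54 − 368.58) / (-340 − 0) = -0.01165
Head at (-145, 505) = 368.58 + (+0.009639)·(-145) + (-0.01165)·(505) = 361.30 m.
That is lower than the 365.64 m at P-2, so the point is downgradient.

downgradient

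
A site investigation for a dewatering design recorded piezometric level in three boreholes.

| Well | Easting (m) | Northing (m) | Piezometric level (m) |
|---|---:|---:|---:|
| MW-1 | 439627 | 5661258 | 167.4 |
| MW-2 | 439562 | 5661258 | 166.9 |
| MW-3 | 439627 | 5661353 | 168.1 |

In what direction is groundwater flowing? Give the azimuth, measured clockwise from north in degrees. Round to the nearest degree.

226°

∂h/∂x = (166.9 − 167.4) / (439562 − 439627) = +0.007692
∂h/∂y = (168.1 − 167.4) / (5661353 − 5661258) = +0.007368
Flow direction (−∇h) has components (-0.007692 E, -0.007368 N).
Azimuth = atan2(E, N) = atan2(-0.007692, -0.007368) = 226.2° ≈ 226°.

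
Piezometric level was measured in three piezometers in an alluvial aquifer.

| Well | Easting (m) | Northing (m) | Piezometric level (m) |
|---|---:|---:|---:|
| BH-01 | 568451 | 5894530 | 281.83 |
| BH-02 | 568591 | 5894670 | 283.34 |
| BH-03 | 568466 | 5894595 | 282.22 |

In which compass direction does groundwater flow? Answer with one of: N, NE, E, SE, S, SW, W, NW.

SW

With h = a·x + b·y + c and BH-01 as origin, the differences give:
  140·a + 140·b = +1.51
  15·a + 65·b = +0.39
Eliminate b (×65 and ×140, subtract): 7000·a = 43.550 → a = ∂h/∂x = +0.006221
Back-substitute: b = ∂h/∂y = +0.004564.
Flow = −∇h = (-0.006221 east, -0.004564 north), which points southwest.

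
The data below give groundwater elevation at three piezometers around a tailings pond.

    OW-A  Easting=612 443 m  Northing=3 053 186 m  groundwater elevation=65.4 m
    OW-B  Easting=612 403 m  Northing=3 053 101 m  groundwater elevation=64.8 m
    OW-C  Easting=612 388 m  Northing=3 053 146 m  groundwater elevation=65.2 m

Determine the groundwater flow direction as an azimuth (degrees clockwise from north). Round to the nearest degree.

With h = a·x + b·y + c and OW-A as origin, the differences give:
  (-40)·a + (-85)·b = -0.6
  (-55)·a + (-40)·b = -0.2
Eliminate b (×(-40) and ×(-85), subtract): -3075·a = 7.00 → a = ∂h/∂x = -0.002276
Back-substitute: b = ∂h/∂y = +0.008130.
Flow direction (−∇h) has components (+0.002276 E, -0.008130 N).
Azimuth = atan2(E, N) = atan2(+0.002276, -0.008130) = 164.4° ≈ 164°.

164°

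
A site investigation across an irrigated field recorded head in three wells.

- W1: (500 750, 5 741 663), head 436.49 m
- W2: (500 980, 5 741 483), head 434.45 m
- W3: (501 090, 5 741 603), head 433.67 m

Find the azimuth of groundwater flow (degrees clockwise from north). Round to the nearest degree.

Taking W1 as reference: W2−W1 = (230, -180, -2.04); W3−W1 = (340, -60, -2.82).
Solve a·Δx + b·Δy = Δh: det = 230·(-60) − 340·(-180) = 47400.
∂h/∂x = [(-2.04)·(-60) − (-2.82)·(-180)] / 47400 = -0.008127
∂h/∂y = [230·(-2.82) − 340·(-2.04)] / 47400 = +0.0009494
Flow direction (−∇h) has components (+0.008127 E, -0.0009494 N).
Azimuth = atan2(E, N) = atan2(+0.008127, -0.0009494) = 96.7° ≈ 097°.

097°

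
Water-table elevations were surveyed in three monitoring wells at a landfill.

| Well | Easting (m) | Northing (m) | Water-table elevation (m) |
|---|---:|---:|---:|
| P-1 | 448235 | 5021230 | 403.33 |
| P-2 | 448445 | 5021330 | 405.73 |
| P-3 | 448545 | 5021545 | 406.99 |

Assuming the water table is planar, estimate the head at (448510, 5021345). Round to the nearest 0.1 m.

406.5 m

With h = a·x + b·y + c and P-1 as origin, the differences give:
  210·a + 100·b = +2.40
  310·a + 315·b = +3.66
Eliminate b (×315 and ×100, subtract): 35150·a = 390.000 → a = ∂h/∂x = +0.01110
Back-substitute: b = ∂h/∂y = +0.0006999.
h(448510, 5021345) = 403.33 + (+0.01110)·(275) + (+0.0006999)·(115) = 403.33 +3.051 +0.080 = 406.462 m.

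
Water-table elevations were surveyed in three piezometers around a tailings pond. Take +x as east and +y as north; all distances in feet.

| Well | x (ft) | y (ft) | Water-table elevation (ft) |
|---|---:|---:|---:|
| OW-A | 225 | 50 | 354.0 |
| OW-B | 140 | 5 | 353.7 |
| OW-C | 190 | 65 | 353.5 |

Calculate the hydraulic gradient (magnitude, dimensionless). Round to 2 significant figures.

Taking OW-A as reference: OW-B−OW-A = (-85, -45, -0.3); OW-C−OW-A = (-35, 15, -0.5).
Determinant of the coordinate differences = (-85)·15 − (-35)·(-45) = -2850.
∂h/∂x = [(-0.3)·15 − (-0.5)·(-45)] / -2850 = +0.009474
∂h/∂y = [(-85)·(-0.5) − (-35)·(-0.3)] / -2850 = -0.01123
|∇h| = √(0.009474² + -0.01123²) = 0.01469

0.015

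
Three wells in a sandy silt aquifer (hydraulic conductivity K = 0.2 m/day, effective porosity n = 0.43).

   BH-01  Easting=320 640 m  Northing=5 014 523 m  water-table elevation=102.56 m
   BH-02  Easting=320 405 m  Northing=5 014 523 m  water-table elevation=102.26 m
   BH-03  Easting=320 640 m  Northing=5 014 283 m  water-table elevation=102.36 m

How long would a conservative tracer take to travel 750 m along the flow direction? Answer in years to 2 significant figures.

∂h/∂x = (102.26 − 102.56) / (320405 − 320640) = +0.001277
∂h/∂y = (102.36 − 102.56) / (5014283 − 5014523) = +0.0008333
|∇h| = √(0.001277² + 0.0008333²) = 0.001525
Seepage velocity v = K·i/n = 0.2 × 0.001525 / 0.43 = 0.0007093 m/day.
t = 750 / 0.0007093 = 1.057e+06 days = 2.89e+03 years.

2900 years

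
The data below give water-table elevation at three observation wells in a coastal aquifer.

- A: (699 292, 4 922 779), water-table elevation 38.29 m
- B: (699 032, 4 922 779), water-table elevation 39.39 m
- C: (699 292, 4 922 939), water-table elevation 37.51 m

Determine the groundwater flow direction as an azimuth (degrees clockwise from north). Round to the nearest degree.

∂h/∂x = (39.39 − 38.29) / (699032 − 699292) = -0.004231
∂h/∂y = (37.51 − 38.29) / (4922939 − 4922779) = -0.004875
Flow direction (−∇h) has components (+0.004231 E, +0.004875 N).
Azimuth = atan2(E, N) = atan2(+0.004231, +0.004875) = 41.0° ≈ 041°.

041°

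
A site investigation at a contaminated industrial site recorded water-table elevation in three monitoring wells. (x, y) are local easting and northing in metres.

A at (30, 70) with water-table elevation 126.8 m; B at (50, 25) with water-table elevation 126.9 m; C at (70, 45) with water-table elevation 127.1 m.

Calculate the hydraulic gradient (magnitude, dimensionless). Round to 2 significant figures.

0.0086

Taking A as reference: B−A = (20, -45, +0.1); C−A = (40, -25, +0.3).
Solve a·Δx + b·Δy = Δh: det = 20·(-25) − 40·(-45) = 1300.
∂h/∂x = [(+0.1)·(-25) − (+0.3)·(-45)] / 1300 = +0.008462
∂h/∂y = [20·(+0.3) − 40·(+0.1)] / 1300 = +0.001538
|∇h| = √(0.008462² + 0.001538²) = 0.008601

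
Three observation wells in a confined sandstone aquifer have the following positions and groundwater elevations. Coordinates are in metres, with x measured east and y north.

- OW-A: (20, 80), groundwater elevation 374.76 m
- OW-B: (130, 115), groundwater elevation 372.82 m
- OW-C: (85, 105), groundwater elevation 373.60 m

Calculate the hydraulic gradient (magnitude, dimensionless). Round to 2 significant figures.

0.017

Three-point gradient (reference OW-A): Δ to OW-B = (110, 35, -1.94), Δ to OW-C = (65, 25, -1.16).
∂h/∂x = -0.01663, ∂h/∂y = -0.003158 (det = 475).
|∇h| = √(-0.01663² + -0.003158²) = 0.01693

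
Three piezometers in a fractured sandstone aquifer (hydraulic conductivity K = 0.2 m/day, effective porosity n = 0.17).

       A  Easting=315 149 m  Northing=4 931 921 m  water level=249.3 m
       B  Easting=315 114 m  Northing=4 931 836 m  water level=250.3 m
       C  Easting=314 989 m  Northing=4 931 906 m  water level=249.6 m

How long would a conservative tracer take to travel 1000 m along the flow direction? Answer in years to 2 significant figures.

200 years

Differences from A: to B (Δx, Δy, Δh) = (-35, -85, +1.0); to C = (-160, -15, +0.3).
Determinant of the coordinate differences = (-35)·(-15) − (-160)·(-85) = -13075.
∂h/∂x = [(+1.0)·(-15) − (+0.3)·(-85)] / -13075 = -0.0008031
∂h/∂y = [(-35)·(+0.3) − (-160)·(+1.0)] / -13075 = -0.01143
|∇h| = √(-0.0008031² + -0.01143²) = 0.01146
Seepage velocity v = K·i/n = 0.2 × 0.01146 / 0.17 = 0.01348 m/day.
t = 1000 / 0.01348 = 7.418e+04 days = 203 years.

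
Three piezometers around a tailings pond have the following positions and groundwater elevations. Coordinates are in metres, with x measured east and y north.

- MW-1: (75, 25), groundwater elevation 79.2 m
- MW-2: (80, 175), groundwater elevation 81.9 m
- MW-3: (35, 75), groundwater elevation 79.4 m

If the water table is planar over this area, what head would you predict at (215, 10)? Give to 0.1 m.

81.3 m

Taking MW-1 as reference: MW-2−MW-1 = (5, 150, +2.7); MW-3−MW-1 = (-40, 50, +0.2).
Solve a·Δx + b·Δy = Δh: det = 5·50 − (-40)·150 = 6250.
∂h/∂x = [(+2.7)·50 − (+0.2)·150] / 6250 = +0.01680
∂h/∂y = [5·(+0.2) − (-40)·(+2.7)] / 6250 = +0.01744
h(215, 10) = 79.2 + (+0.01680)·(140) + (+0.01744)·(-15) = 79.2 +2.352 -0.262 = 81.290 m.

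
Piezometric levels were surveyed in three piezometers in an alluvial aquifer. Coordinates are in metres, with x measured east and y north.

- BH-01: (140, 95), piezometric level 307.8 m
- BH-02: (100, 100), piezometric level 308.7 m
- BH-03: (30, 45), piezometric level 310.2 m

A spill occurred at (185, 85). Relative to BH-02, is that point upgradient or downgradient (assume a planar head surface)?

With h = a·x + b·y + c and BH-01 as origin, the differences give:
  (-40)·a + 5·b = +0.9
  (-110)·a + (-50)·b = +2.4
Eliminate b (×(-50) and ×5, subtract): 2550·a = -57.00 → a = ∂h/∂x = -0.02235
Back-substitute: b = ∂h/∂y = +0.001176.
Head at (185, 85) = 307.8 + (-0.02235)·(45) + (+0.001176)·(-10) = 306.78 m.
That is lower than the 308.7 m at BH-02, so the point is downgradient.

downgradient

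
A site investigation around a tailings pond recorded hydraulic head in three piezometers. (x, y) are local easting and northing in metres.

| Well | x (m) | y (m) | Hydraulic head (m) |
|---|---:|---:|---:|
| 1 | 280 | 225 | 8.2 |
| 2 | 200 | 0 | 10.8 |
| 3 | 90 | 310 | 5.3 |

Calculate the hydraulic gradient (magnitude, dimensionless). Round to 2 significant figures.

0.017

Differences from 1: to 2 (Δx, Δy, Δh) = (-80, -225, +2.6); to 3 = (-190, 85, -2.9).
Solve a·Δx + b·Δy = Δh: det = (-80)·85 − (-190)·(-225) = -49550.
∂h/∂x = [(+2.6)·85 − (-2.9)·(-225)] / -49550 = +0.008708
∂h/∂y = [(-80)·(-2.9) − (-190)·(+2.6)] / -49550 = -0.01465
|∇h| = √(0.008708² + -0.01465²) = 0.01704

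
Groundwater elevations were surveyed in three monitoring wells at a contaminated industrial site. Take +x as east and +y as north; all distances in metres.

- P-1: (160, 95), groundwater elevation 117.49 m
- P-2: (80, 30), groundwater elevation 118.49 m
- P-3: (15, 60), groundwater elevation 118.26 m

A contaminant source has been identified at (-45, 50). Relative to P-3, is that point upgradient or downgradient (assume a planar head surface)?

upgradient

With h = a·x + b·y + c and P-1 as origin, the differences give:
  (-80)·a + (-65)·b = +1.00
  (-145)·a + (-35)·b = +0.77
Eliminate b (×(-35) and ×(-65), subtract): -6625·a = 15.050 → a = ∂h/∂x = -0.002272
Back-substitute: b = ∂h/∂y = -0.01259.
Head at (-45, 50) = 117.49 + (-0.002272)·(-205) + (-0.01259)·(-45) = 118.52 m.
That is higher than the 118.26 m at P-3, so the point is upgradient.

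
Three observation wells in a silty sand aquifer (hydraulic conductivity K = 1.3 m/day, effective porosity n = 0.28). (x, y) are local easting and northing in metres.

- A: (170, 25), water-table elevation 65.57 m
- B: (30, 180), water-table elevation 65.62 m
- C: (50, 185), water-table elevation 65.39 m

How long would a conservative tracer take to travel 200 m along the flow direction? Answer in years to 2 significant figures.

Differences from A: to B (Δx, Δy, Δh) = (-140, 155, +0.05); to C = (-120, 160, -0.18).
Solve a·Δx + b·Δy = Δh: det = (-140)·160 − (-120)·155 = -3800.
∂h/∂x = [(+0.05)·160 − (-0.18)·155] / -3800 = -0.009447
∂h/∂y = [(-140)·(-0.18) − (-120)·(+0.05)] / -3800 = -0.008211
|∇h| = √(-0.009447² + -0.008211²) = 0.01252
Seepage velocity v = K·i/n = 1.3 × 0.01252 / 0.28 = 0.05813 m/day.
t = 200 / 0.05813 = 3441 days = 9.42 years.

9.4 years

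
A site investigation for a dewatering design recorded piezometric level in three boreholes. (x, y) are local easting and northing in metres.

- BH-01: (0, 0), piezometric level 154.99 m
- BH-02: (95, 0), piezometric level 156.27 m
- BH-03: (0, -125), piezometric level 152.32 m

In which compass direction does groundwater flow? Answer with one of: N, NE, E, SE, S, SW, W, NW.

∂h/∂x = (156.27 − 154.99) / (95 − 0) = +0.01347
∂h/∂y = (152.32 − 154.99) / (-125 − 0) = +0.02136
Flow = −∇h = (-0.01347 east, -0.02136 north), which points southwest.

SW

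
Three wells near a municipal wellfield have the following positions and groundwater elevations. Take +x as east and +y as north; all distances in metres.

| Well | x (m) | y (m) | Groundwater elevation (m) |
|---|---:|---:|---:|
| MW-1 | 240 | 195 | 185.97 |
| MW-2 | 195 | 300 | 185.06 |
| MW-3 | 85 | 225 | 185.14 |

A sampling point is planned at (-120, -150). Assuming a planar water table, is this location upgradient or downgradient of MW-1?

upgradient

Taking MW-1 as reference: MW-2−MW-1 = (-45, 105, -0.91); MW-3−MW-1 = (-155, 30, -0.83).
Solve a·Δx + b·Δy = Δh: det = (-45)·30 − (-155)·105 = 14925.
∂h/∂x = [(-0.91)·30 − (-0.83)·105] / 14925 = +0.004010
∂h/∂y = [(-45)·(-0.83) − (-155)·(-0.91)] / 14925 = -0.006948
Head at (-120, -150) = 185.97 + (+0.004010)·(-360) + (-0.006948)·(-345) = 186.92 m.
That is higher than the 185.97 m at MW-1, so the point is upgradient.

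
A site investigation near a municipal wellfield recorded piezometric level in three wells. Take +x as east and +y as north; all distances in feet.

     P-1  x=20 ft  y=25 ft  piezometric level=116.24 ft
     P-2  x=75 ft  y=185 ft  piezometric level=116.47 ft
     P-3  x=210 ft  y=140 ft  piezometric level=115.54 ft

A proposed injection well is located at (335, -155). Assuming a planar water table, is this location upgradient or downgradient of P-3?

downgradient

Taking P-1 as reference: P-2−P-1 = (55, 160, +0.23); P-3−P-1 = (190, 115, -0.70).
Determinant of the coordinate differences = 55·115 − 190·160 = -24075.
∂h/∂x = [(+0.23)·115 − (-0.70)·160] / -24075 = -0.005751
∂h/∂y = [55·(-0.70) − 190·(+0.23)] / -24075 = +0.003414
Head at (335, -155) = 116.24 + (-0.005751)·(315) + (+0.003414)·(-180) = 113.81 ft.
That is lower than the 115.54 ft at P-3, so the point is downgradient.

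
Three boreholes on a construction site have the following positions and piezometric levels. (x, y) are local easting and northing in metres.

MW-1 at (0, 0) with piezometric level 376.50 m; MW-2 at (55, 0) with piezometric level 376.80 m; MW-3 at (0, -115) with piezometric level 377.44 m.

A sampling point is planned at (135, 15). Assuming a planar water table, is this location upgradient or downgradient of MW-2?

upgradient

∂h/∂x = (376.80 − 376.50) / (55 − 0) = +0.005455
∂h/∂y = (377.44 − 376.50) / (-115 − 0) = -0.008174
Head at (135, 15) = 376.50 + (+0.005455)·(135) + (-0.008174)·(15) = 377.11 m.
That is higher than the 376.80 m at MW-2, so the point is upgradient.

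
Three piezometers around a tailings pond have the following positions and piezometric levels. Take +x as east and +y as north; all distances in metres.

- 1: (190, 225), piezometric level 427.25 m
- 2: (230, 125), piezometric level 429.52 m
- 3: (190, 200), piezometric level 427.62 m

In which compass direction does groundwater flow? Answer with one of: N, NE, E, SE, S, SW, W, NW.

Three-point gradient (reference 1): Δ to 2 = (40, -100, +2.27), Δ to 3 = (0, -25, +0.37).
∂h/∂x = +0.01975, ∂h/∂y = -0.01480 (det = -1000).
Flow = −∇h = (-0.01975 east, +0.01480 north), which points northwest.

NW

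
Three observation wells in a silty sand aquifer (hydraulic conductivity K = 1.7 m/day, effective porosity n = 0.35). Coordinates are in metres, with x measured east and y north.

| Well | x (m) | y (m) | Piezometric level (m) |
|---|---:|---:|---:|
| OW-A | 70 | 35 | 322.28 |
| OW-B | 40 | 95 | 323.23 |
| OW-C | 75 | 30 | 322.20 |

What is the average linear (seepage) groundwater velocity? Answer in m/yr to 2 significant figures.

28 m/yr

Differences from OW-A: to OW-B (Δx, Δy, Δh) = (-30, 60, +0.95); to OW-C = (5, -5, -0.08).
Solve a·Δx + b·Δy = Δh: det = (-30)·(-5) − 5·60 = -150.
∂h/∂x = [(+0.95)·(-5) − (-0.08)·60] / -150 = -0.0003333
∂h/∂y = [(-30)·(-0.08) − 5·(+0.95)] / -150 = +0.01567
|∇h| = √(-0.0003333² + 0.01567²) = 0.01567
Seepage velocity v = K·i/n = 1.7 × 0.01567 / 0.35 = 0.07611 m/day = 27.8 m/yr.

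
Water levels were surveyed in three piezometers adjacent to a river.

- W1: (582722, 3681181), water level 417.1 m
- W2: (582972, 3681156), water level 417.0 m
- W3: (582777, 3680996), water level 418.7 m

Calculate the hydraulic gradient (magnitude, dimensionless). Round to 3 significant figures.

Differences from W1: to W2 (Δx, Δy, Δh) = (250, -25, -0.1); to W3 = (55, -185, +1.6).
Determinant of the coordinate differences = 250·(-185) − 55·(-25) = -44875.
∂h/∂x = [(-0.1)·(-185) − (+1.6)·(-25)] / -44875 = -0.001304
∂h/∂y = [250·(+1.6) − 55·(-0.1)] / -44875 = -0.009036
|∇h| = √(-0.001304² + -0.009036²) = 0.00913

0.00913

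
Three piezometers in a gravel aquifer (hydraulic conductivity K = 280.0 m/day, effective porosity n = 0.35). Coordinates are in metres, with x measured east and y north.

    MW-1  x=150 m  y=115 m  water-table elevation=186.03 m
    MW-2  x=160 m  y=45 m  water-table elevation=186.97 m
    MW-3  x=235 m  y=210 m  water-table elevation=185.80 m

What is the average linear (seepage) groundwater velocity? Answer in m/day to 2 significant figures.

Taking MW-1 as reference: MW-2−MW-1 = (10, -70, +0.94); MW-3−MW-1 = (85, 95, -0.23).
Solve a·Δx + b·Δy = Δh: det = 10·95 − 85·(-70) = 6900.
∂h/∂x = [(+0.94)·95 − (-0.23)·(-70)] / 6900 = +0.01061
∂h/∂y = [10·(-0.23) − 85·(+0.94)] / 6900 = -0.01191
|∇h| = √(0.01061² + -0.01191²) = 0.01595
Seepage velocity v = K·i/n = 280.0 × 0.01595 / 0.35 = 12.76 m/day.

13 m/day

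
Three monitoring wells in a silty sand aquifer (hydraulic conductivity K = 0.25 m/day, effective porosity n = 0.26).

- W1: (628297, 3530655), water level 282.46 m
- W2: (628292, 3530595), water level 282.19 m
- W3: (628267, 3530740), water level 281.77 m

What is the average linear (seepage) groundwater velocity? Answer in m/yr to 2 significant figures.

With h = a·x + b·y + c and W1 as origin, the differences give:
  (-5)·a + (-60)·b = -0.27
  (-30)·a + 85·b = -0.69
Eliminate b (×85 and ×(-60), subtract): -2225·a = -64.350 → a = ∂h/∂x = +0.02892
Back-substitute: b = ∂h/∂y = +0.002090.
|∇h| = √(0.02892² + 0.002090²) = 0.029
Seepage velocity v = K·i/n = 0.25 × 0.029 / 0.26 = 0.02788 m/day = 10.18 m/yr.

10 m/yr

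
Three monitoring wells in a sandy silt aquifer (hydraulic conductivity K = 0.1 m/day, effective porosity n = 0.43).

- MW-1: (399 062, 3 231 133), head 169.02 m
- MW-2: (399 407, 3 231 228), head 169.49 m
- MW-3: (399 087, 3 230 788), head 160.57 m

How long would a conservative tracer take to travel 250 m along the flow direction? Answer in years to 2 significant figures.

120 years

With h = a·x + b·y + c and MW-1 as origin, the differences give:
  345·a + 95·b = +0.47
  25·a + (-345)·b = -8.45
Eliminate b (×(-345) and ×95, subtract): -121400·a = 640.600 → a = ∂h/∂x = -0.005277
Back-substitute: b = ∂h/∂y = +0.02411.
|∇h| = √(-0.005277² + 0.02411²) = 0.02468
Seepage velocity v = K·i/n = 0.1 × 0.02468 / 0.43 = 0.00574 m/day.
t = 250 / 0.00574 = 4.355e+04 days = 119 years.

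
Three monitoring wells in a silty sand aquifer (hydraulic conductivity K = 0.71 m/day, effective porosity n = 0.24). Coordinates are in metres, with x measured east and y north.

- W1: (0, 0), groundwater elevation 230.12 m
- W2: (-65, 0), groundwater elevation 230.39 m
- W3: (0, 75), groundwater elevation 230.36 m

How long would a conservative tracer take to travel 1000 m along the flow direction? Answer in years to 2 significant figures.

180 years

∂h/∂x = (230.39 − 230.12) / (-65 − 0) = -0.004154
∂h/∂y = (230.36 − 230.12) / (75 − 0) = +0.003200
|∇h| = √(-0.004154² + 0.003200²) = 0.005244
Seepage velocity v = K·i/n = 0.71 × 0.005244 / 0.24 = 0.01551 m/day.
t = 1000 / 0.01551 = 6.447e+04 days = 177 years.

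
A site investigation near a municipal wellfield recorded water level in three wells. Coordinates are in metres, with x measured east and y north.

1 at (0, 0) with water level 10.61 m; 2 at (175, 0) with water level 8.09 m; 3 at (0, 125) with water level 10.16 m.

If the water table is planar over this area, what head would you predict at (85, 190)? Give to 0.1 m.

8.7 m

∂h/∂x = (8.09 − 10.61) / (175 − 0) = -0.01440
∂h/∂y = (10.16 − 10.61) / (125 − 0) = -0.003600
h(85, 190) = 10.61 + (-0.01440)·(85) + (-0.003600)·(190) = 10.61 -1.224 -0.684 = 8.702 m.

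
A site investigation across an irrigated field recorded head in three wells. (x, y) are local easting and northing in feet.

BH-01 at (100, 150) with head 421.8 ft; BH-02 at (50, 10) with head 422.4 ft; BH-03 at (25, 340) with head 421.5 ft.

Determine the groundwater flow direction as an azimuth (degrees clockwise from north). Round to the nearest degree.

050°

Differences from BH-01: to BH-02 (Δx, Δy, Δh) = (-50, -140, +0.6); to BH-03 = (-75, 190, -0.3).
Determinant of the coordinate differences = (-50)·190 − (-75)·(-140) = -20000.
∂h/∂x = [(+0.6)·190 − (-0.3)·(-140)] / -20000 = -0.003600
∂h/∂y = [(-50)·(-0.3) − (-75)·(+0.6)] / -20000 = -0.003000
Flow direction (−∇h) has components (+0.003600 E, +0.003000 N).
Azimuth = atan2(E, N) = atan2(+0.003600, +0.003000) = 50.2° ≈ 050°.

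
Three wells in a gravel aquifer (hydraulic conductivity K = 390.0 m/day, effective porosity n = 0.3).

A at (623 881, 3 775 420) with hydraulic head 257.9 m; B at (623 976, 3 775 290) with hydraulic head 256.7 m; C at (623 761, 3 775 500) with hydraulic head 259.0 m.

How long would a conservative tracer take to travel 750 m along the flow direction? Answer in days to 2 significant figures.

Differences from A: to B (Δx, Δy, Δh) = (95, -130, -1.2); to C = (-120, 80, +1.1).
Determinant of the coordinate differences = 95·80 − (-120)·(-130) = -8000.
∂h/∂x = [(-1.2)·80 − (+1.1)·(-130)] / -8000 = -0.005875
∂h/∂y = [95·(+1.1) − (-120)·(-1.2)] / -8000 = +0.004937
|∇h| = √(-0.005875² + 0.004937²) = 0.007674
Seepage velocity v = K·i/n = 390.0 × 0.007674 / 0.3 = 9.976 m/day.
t = 750 / 9.976 = 75.18 days.

75 days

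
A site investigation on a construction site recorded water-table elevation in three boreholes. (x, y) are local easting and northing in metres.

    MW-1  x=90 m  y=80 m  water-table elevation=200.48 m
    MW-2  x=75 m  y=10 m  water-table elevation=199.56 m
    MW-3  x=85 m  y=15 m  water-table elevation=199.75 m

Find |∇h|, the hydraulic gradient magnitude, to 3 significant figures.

0.0172

Differences from MW-1: to MW-2 (Δx, Δy, Δh) = (-15, -70, -0.92); to MW-3 = (-5, -65, -0.73).
Solve a·Δx + b·Δy = Δh: det = (-15)·(-65) − (-5)·(-70) = 625.
∂h/∂x = [(-0.92)·(-65) − (-0.73)·(-70)] / 625 = +0.01392
∂h/∂y = [(-15)·(-0.73) − (-5)·(-0.92)] / 625 = +0.01016
|∇h| = √(0.01392² + 0.01016²) = 0.01723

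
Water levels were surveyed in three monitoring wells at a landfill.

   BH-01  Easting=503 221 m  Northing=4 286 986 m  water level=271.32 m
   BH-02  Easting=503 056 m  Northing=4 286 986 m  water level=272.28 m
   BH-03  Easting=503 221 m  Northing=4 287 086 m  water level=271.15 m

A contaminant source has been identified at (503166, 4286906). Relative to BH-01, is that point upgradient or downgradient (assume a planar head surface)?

upgradient

∂h/∂x = (272.28 − 271.32) / (503056 − 503221) = -0.005818
∂h/∂y = (271.15 − 271.32) / (4287086 − 4286986) = -0.001700
Head at (503166, 4286906) = 271.32 + (-0.005818)·(-55) + (-0.001700)·(-80) = 271.78 m.
That is higher than the 271.32 m at BH-01, so the point is upgradient.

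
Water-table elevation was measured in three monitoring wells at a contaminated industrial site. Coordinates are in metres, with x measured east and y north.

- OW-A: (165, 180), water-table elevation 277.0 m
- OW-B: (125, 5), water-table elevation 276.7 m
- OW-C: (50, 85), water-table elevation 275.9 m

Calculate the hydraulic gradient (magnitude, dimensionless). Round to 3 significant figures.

0.0101

With h = a·x + b·y + c and OW-A as origin, the differences give:
  (-40)·a + (-175)·b = -0.3
  (-115)·a + (-95)·b = -1.1
Eliminate b (×(-95) and ×(-175), subtract): -16325·a = -164.00 → a = ∂h/∂x = +0.01005
Back-substitute: b = ∂h/∂y = -0.0005819.
|∇h| = √(0.01005² + -0.0005819²) = 0.01007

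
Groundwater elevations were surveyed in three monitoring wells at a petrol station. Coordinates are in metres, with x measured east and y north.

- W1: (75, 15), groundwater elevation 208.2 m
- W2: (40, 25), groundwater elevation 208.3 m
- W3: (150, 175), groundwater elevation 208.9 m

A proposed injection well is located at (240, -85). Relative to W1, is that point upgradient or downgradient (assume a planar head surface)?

downgradient

Taking W1 as reference: W2−W1 = (-35, 10, +0.1); W3−W1 = (75, 160, +0.7).
Solve a·Δx + b·Δy = Δh: det = (-35)·160 − 75·10 = -6350.
∂h/∂x = [(+0.1)·160 − (+0.7)·10] / -6350 = -0.001417
∂h/∂y = [(-35)·(+0.7) − 75·(+0.1)] / -6350 = +0.005039
Head at (240, -85) = 208.2 + (-0.001417)·(165) + (+0.005039)·(-100) = 207.46 m.
That is lower than the 208.2 m at W1, so the point is downgradient.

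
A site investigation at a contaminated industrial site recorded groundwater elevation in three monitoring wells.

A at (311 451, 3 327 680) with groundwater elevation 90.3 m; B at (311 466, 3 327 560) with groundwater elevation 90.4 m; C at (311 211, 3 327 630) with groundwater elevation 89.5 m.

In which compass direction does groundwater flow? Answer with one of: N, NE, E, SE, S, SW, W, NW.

W

With h = a·x + b·y + c and A as origin, the differences give:
  15·a + (-120)·b = +0.1
  (-240)·a + (-50)·b = -0.8
Eliminate b (×(-50) and ×(-120), subtract): -29550·a = -101.00 → a = ∂h/∂x = +0.003418
Back-substitute: b = ∂h/∂y = -0.0004061.
Flow = −∇h = (-0.003418 east, +0.0004061 north), which points west.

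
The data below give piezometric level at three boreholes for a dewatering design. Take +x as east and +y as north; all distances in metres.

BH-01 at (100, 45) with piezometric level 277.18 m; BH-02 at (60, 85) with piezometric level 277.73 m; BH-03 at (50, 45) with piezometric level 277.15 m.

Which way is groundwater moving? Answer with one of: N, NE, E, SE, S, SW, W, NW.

S

Taking BH-01 as reference: BH-02−BH-01 = (-40, 40, +0.55); BH-03−BH-01 = (-50, 0, -0.03).
Determinant of the coordinate differences = (-40)·0 − (-50)·40 = 2000.
∂h/∂x = [(+0.55)·0 − (-0.03)·40] / 2000 = +0.0006000
∂h/∂y = [(-40)·(-0.03) − (-50)·(+0.55)] / 2000 = +0.01435
Flow = −∇h = (-0.0006000 east, -0.01435 north), which points south.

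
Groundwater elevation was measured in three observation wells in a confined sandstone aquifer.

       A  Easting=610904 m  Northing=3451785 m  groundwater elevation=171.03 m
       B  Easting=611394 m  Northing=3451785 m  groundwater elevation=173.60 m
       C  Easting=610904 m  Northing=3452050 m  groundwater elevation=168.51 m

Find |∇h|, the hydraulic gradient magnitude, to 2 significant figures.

∂h/∂x = (173.60 − 171.03) / (611394 − 610904) = +0.005245
∂h/∂y = (168.51 − 171.03) / (3452050 − 3451785) = -0.009509
|∇h| = √(0.005245² + -0.009509²) = 0.01086

0.011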